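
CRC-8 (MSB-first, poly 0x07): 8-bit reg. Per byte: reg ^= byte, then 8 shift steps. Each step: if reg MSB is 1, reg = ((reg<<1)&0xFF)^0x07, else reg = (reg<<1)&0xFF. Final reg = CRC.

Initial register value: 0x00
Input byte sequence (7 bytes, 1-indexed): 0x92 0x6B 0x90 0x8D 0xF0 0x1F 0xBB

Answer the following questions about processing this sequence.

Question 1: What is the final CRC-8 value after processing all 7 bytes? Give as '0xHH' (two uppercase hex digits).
After byte 1 (0x92): reg=0xF7
After byte 2 (0x6B): reg=0xDD
After byte 3 (0x90): reg=0xE4
After byte 4 (0x8D): reg=0x18
After byte 5 (0xF0): reg=0x96
After byte 6 (0x1F): reg=0xB6
After byte 7 (0xBB): reg=0x23

Answer: 0x23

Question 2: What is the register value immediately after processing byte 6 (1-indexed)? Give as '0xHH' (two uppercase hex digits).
After byte 1 (0x92): reg=0xF7
After byte 2 (0x6B): reg=0xDD
After byte 3 (0x90): reg=0xE4
After byte 4 (0x8D): reg=0x18
After byte 5 (0xF0): reg=0x96
After byte 6 (0x1F): reg=0xB6

Answer: 0xB6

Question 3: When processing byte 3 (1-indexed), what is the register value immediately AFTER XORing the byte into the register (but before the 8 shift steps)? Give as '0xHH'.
Register before byte 3: 0xDD
Byte 3: 0x90
0xDD XOR 0x90 = 0x4D

Answer: 0x4D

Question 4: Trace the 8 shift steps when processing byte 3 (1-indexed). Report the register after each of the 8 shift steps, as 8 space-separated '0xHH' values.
Answer: 0x9A 0x33 0x66 0xCC 0x9F 0x39 0x72 0xE4

Derivation:
After byte 1 (0x92): reg=0xF7
After byte 2 (0x6B): reg=0xDD
Register before byte 3: 0xDD
After XOR with byte 0x90: 0x4D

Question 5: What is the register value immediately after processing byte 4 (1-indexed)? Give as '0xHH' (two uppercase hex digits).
After byte 1 (0x92): reg=0xF7
After byte 2 (0x6B): reg=0xDD
After byte 3 (0x90): reg=0xE4
After byte 4 (0x8D): reg=0x18

Answer: 0x18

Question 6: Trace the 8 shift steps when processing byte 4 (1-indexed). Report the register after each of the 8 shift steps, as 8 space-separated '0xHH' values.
Answer: 0xD2 0xA3 0x41 0x82 0x03 0x06 0x0C 0x18

Derivation:
After byte 1 (0x92): reg=0xF7
After byte 2 (0x6B): reg=0xDD
After byte 3 (0x90): reg=0xE4
Register before byte 4: 0xE4
After XOR with byte 0x8D: 0x69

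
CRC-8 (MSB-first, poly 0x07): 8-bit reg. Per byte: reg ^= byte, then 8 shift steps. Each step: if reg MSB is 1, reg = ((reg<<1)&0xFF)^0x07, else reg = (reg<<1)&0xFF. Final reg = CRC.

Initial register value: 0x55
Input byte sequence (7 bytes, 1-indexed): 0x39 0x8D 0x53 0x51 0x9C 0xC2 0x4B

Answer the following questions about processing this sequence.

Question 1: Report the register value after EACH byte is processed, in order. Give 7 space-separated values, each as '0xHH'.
0x03 0xA3 0xDE 0xA4 0xA8 0x11 0x81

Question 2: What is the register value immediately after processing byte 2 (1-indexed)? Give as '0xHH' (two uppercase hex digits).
After byte 1 (0x39): reg=0x03
After byte 2 (0x8D): reg=0xA3

Answer: 0xA3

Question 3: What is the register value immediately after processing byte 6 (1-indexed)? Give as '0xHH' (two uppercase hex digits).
After byte 1 (0x39): reg=0x03
After byte 2 (0x8D): reg=0xA3
After byte 3 (0x53): reg=0xDE
After byte 4 (0x51): reg=0xA4
After byte 5 (0x9C): reg=0xA8
After byte 6 (0xC2): reg=0x11

Answer: 0x11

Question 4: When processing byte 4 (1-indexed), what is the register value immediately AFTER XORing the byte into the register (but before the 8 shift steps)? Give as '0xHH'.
Register before byte 4: 0xDE
Byte 4: 0x51
0xDE XOR 0x51 = 0x8F

Answer: 0x8F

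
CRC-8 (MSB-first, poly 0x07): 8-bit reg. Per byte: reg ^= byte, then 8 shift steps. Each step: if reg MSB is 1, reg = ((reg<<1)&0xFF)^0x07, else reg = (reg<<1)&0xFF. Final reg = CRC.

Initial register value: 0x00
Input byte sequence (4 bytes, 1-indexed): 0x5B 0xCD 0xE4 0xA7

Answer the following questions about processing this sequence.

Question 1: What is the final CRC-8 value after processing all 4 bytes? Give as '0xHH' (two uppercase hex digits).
Answer: 0x01

Derivation:
After byte 1 (0x5B): reg=0x86
After byte 2 (0xCD): reg=0xF6
After byte 3 (0xE4): reg=0x7E
After byte 4 (0xA7): reg=0x01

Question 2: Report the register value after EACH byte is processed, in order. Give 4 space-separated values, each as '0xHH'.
0x86 0xF6 0x7E 0x01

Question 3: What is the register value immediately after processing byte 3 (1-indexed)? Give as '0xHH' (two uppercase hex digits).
After byte 1 (0x5B): reg=0x86
After byte 2 (0xCD): reg=0xF6
After byte 3 (0xE4): reg=0x7E

Answer: 0x7E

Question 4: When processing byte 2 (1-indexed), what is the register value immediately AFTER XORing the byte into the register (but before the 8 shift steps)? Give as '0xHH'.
Answer: 0x4B

Derivation:
Register before byte 2: 0x86
Byte 2: 0xCD
0x86 XOR 0xCD = 0x4B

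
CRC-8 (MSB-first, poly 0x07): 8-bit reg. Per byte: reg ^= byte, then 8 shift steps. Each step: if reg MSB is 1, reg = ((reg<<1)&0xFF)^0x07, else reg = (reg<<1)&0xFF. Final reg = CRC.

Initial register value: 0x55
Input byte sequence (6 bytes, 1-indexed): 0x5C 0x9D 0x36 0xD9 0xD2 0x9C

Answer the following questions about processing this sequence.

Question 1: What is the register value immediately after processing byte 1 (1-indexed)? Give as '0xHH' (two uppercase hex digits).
Answer: 0x3F

Derivation:
After byte 1 (0x5C): reg=0x3F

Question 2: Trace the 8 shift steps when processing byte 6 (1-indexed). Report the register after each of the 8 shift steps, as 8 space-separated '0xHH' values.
After byte 1 (0x5C): reg=0x3F
After byte 2 (0x9D): reg=0x67
After byte 3 (0x36): reg=0xB0
After byte 4 (0xD9): reg=0x18
After byte 5 (0xD2): reg=0x78
Register before byte 6: 0x78
After XOR with byte 0x9C: 0xE4

Answer: 0xCF 0x99 0x35 0x6A 0xD4 0xAF 0x59 0xB2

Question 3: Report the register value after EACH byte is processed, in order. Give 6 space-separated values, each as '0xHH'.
0x3F 0x67 0xB0 0x18 0x78 0xB2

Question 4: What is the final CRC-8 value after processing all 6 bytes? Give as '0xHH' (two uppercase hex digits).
Answer: 0xB2

Derivation:
After byte 1 (0x5C): reg=0x3F
After byte 2 (0x9D): reg=0x67
After byte 3 (0x36): reg=0xB0
After byte 4 (0xD9): reg=0x18
After byte 5 (0xD2): reg=0x78
After byte 6 (0x9C): reg=0xB2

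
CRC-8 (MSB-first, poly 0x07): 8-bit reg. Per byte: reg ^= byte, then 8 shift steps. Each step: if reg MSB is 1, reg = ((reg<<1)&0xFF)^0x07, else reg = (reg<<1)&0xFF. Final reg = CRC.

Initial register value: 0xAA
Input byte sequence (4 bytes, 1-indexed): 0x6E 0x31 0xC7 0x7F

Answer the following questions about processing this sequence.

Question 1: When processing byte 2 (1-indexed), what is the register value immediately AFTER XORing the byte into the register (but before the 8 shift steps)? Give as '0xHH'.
Answer: 0x63

Derivation:
Register before byte 2: 0x52
Byte 2: 0x31
0x52 XOR 0x31 = 0x63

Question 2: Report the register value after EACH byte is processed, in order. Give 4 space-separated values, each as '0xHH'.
0x52 0x2E 0x91 0x84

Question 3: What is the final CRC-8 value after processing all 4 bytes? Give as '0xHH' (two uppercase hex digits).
After byte 1 (0x6E): reg=0x52
After byte 2 (0x31): reg=0x2E
After byte 3 (0xC7): reg=0x91
After byte 4 (0x7F): reg=0x84

Answer: 0x84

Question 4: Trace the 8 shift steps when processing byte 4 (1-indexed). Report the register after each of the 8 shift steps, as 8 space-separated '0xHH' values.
Answer: 0xDB 0xB1 0x65 0xCA 0x93 0x21 0x42 0x84

Derivation:
After byte 1 (0x6E): reg=0x52
After byte 2 (0x31): reg=0x2E
After byte 3 (0xC7): reg=0x91
Register before byte 4: 0x91
After XOR with byte 0x7F: 0xEE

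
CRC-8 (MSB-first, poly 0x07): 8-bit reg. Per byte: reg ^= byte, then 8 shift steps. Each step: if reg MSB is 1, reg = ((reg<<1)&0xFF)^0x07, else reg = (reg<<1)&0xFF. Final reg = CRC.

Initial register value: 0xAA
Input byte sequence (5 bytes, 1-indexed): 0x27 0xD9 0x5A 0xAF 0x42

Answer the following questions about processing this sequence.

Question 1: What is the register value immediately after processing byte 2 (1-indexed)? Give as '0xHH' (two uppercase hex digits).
After byte 1 (0x27): reg=0xAA
After byte 2 (0xD9): reg=0x5E

Answer: 0x5E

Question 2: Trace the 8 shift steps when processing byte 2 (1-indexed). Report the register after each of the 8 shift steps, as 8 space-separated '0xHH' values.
After byte 1 (0x27): reg=0xAA
Register before byte 2: 0xAA
After XOR with byte 0xD9: 0x73

Answer: 0xE6 0xCB 0x91 0x25 0x4A 0x94 0x2F 0x5E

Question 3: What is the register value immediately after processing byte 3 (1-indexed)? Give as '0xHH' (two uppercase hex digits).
After byte 1 (0x27): reg=0xAA
After byte 2 (0xD9): reg=0x5E
After byte 3 (0x5A): reg=0x1C

Answer: 0x1C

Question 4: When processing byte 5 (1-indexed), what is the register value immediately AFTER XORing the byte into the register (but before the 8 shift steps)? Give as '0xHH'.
Register before byte 5: 0x10
Byte 5: 0x42
0x10 XOR 0x42 = 0x52

Answer: 0x52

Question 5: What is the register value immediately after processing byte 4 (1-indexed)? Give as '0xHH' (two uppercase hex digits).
Answer: 0x10

Derivation:
After byte 1 (0x27): reg=0xAA
After byte 2 (0xD9): reg=0x5E
After byte 3 (0x5A): reg=0x1C
After byte 4 (0xAF): reg=0x10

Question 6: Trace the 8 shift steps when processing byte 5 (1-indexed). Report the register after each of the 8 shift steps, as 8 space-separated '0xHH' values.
Answer: 0xA4 0x4F 0x9E 0x3B 0x76 0xEC 0xDF 0xB9

Derivation:
After byte 1 (0x27): reg=0xAA
After byte 2 (0xD9): reg=0x5E
After byte 3 (0x5A): reg=0x1C
After byte 4 (0xAF): reg=0x10
Register before byte 5: 0x10
After XOR with byte 0x42: 0x52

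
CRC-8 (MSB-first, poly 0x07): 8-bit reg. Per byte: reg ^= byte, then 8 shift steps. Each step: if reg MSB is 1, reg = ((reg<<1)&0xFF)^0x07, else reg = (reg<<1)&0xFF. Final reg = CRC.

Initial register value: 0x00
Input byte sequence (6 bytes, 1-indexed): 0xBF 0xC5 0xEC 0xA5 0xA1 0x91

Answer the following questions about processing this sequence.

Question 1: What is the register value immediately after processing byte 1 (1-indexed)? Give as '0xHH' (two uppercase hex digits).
After byte 1 (0xBF): reg=0x34

Answer: 0x34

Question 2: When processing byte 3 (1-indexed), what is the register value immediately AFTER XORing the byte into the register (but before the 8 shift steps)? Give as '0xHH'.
Register before byte 3: 0xD9
Byte 3: 0xEC
0xD9 XOR 0xEC = 0x35

Answer: 0x35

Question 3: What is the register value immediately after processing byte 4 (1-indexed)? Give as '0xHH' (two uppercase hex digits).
After byte 1 (0xBF): reg=0x34
After byte 2 (0xC5): reg=0xD9
After byte 3 (0xEC): reg=0x8B
After byte 4 (0xA5): reg=0xCA

Answer: 0xCA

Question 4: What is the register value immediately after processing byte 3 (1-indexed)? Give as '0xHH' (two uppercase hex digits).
Answer: 0x8B

Derivation:
After byte 1 (0xBF): reg=0x34
After byte 2 (0xC5): reg=0xD9
After byte 3 (0xEC): reg=0x8B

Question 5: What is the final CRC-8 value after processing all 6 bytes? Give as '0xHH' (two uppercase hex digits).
After byte 1 (0xBF): reg=0x34
After byte 2 (0xC5): reg=0xD9
After byte 3 (0xEC): reg=0x8B
After byte 4 (0xA5): reg=0xCA
After byte 5 (0xA1): reg=0x16
After byte 6 (0x91): reg=0x9C

Answer: 0x9C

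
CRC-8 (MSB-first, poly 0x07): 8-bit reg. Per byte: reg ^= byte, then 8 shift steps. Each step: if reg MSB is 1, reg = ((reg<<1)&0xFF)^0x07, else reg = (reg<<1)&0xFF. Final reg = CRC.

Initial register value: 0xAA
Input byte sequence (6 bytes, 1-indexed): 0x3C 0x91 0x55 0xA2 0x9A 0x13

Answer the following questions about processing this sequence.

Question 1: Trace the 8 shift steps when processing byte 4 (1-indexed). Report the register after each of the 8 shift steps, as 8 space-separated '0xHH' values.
Answer: 0x5C 0xB8 0x77 0xEE 0xDB 0xB1 0x65 0xCA

Derivation:
After byte 1 (0x3C): reg=0xEB
After byte 2 (0x91): reg=0x61
After byte 3 (0x55): reg=0x8C
Register before byte 4: 0x8C
After XOR with byte 0xA2: 0x2E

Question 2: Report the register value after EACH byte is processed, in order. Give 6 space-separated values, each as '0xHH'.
0xEB 0x61 0x8C 0xCA 0xB7 0x75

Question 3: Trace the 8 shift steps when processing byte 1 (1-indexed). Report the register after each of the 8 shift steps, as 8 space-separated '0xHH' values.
Answer: 0x2B 0x56 0xAC 0x5F 0xBE 0x7B 0xF6 0xEB

Derivation:
Register before byte 1: 0xAA
After XOR with byte 0x3C: 0x96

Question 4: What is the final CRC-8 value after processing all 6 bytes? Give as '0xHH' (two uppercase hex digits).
Answer: 0x75

Derivation:
After byte 1 (0x3C): reg=0xEB
After byte 2 (0x91): reg=0x61
After byte 3 (0x55): reg=0x8C
After byte 4 (0xA2): reg=0xCA
After byte 5 (0x9A): reg=0xB7
After byte 6 (0x13): reg=0x75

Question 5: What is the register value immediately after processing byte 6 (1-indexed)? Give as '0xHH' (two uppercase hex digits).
Answer: 0x75

Derivation:
After byte 1 (0x3C): reg=0xEB
After byte 2 (0x91): reg=0x61
After byte 3 (0x55): reg=0x8C
After byte 4 (0xA2): reg=0xCA
After byte 5 (0x9A): reg=0xB7
After byte 6 (0x13): reg=0x75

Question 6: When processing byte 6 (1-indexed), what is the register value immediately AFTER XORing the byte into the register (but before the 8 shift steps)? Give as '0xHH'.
Answer: 0xA4

Derivation:
Register before byte 6: 0xB7
Byte 6: 0x13
0xB7 XOR 0x13 = 0xA4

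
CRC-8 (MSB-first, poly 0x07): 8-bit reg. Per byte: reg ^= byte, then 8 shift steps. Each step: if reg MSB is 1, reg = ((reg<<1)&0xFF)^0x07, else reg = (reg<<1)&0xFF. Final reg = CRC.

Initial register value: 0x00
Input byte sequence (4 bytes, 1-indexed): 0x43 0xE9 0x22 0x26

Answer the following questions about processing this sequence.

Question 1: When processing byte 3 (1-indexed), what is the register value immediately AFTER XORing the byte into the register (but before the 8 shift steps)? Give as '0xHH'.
Answer: 0xD7

Derivation:
Register before byte 3: 0xF5
Byte 3: 0x22
0xF5 XOR 0x22 = 0xD7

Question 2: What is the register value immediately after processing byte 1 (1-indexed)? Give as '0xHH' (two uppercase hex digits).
After byte 1 (0x43): reg=0xCE

Answer: 0xCE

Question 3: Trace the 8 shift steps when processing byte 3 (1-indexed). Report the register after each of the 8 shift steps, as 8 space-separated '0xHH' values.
After byte 1 (0x43): reg=0xCE
After byte 2 (0xE9): reg=0xF5
Register before byte 3: 0xF5
After XOR with byte 0x22: 0xD7

Answer: 0xA9 0x55 0xAA 0x53 0xA6 0x4B 0x96 0x2B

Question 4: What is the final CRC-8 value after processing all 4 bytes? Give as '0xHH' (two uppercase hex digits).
Answer: 0x23

Derivation:
After byte 1 (0x43): reg=0xCE
After byte 2 (0xE9): reg=0xF5
After byte 3 (0x22): reg=0x2B
After byte 4 (0x26): reg=0x23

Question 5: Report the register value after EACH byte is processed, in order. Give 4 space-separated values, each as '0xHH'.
0xCE 0xF5 0x2B 0x23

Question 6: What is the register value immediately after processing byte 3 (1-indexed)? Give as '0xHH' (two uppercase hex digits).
After byte 1 (0x43): reg=0xCE
After byte 2 (0xE9): reg=0xF5
After byte 3 (0x22): reg=0x2B

Answer: 0x2B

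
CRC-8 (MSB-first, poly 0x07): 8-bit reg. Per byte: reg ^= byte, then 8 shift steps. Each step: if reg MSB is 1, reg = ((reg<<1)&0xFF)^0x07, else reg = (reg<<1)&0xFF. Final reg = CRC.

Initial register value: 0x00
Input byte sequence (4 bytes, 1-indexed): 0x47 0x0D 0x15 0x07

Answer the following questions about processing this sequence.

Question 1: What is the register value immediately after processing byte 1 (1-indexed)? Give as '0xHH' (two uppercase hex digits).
Answer: 0xD2

Derivation:
After byte 1 (0x47): reg=0xD2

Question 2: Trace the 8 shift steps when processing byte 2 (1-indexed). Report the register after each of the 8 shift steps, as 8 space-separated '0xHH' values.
After byte 1 (0x47): reg=0xD2
Register before byte 2: 0xD2
After XOR with byte 0x0D: 0xDF

Answer: 0xB9 0x75 0xEA 0xD3 0xA1 0x45 0x8A 0x13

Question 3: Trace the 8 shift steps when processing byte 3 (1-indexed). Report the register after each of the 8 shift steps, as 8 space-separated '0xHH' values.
Answer: 0x0C 0x18 0x30 0x60 0xC0 0x87 0x09 0x12

Derivation:
After byte 1 (0x47): reg=0xD2
After byte 2 (0x0D): reg=0x13
Register before byte 3: 0x13
After XOR with byte 0x15: 0x06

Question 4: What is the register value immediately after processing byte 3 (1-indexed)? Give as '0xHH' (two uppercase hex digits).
After byte 1 (0x47): reg=0xD2
After byte 2 (0x0D): reg=0x13
After byte 3 (0x15): reg=0x12

Answer: 0x12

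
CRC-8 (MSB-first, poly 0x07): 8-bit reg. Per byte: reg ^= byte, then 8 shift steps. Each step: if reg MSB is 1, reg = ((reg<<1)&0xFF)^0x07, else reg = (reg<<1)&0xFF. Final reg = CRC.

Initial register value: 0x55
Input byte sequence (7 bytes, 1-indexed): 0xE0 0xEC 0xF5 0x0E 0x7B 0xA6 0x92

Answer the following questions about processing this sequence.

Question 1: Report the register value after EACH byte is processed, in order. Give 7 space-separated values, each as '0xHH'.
0x02 0x84 0x50 0x9D 0xBC 0x46 0x22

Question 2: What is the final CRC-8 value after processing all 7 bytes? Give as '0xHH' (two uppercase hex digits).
Answer: 0x22

Derivation:
After byte 1 (0xE0): reg=0x02
After byte 2 (0xEC): reg=0x84
After byte 3 (0xF5): reg=0x50
After byte 4 (0x0E): reg=0x9D
After byte 5 (0x7B): reg=0xBC
After byte 6 (0xA6): reg=0x46
After byte 7 (0x92): reg=0x22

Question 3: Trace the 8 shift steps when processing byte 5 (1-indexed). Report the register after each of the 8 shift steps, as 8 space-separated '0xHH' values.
After byte 1 (0xE0): reg=0x02
After byte 2 (0xEC): reg=0x84
After byte 3 (0xF5): reg=0x50
After byte 4 (0x0E): reg=0x9D
Register before byte 5: 0x9D
After XOR with byte 0x7B: 0xE6

Answer: 0xCB 0x91 0x25 0x4A 0x94 0x2F 0x5E 0xBC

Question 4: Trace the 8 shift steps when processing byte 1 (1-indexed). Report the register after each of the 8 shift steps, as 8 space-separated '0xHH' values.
Register before byte 1: 0x55
After XOR with byte 0xE0: 0xB5

Answer: 0x6D 0xDA 0xB3 0x61 0xC2 0x83 0x01 0x02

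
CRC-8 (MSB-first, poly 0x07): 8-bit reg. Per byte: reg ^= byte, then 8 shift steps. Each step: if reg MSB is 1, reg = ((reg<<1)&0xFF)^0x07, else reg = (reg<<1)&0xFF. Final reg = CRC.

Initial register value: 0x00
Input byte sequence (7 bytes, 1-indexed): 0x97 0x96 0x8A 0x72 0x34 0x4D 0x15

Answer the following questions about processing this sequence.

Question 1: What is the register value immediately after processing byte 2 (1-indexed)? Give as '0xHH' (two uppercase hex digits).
Answer: 0x61

Derivation:
After byte 1 (0x97): reg=0xEC
After byte 2 (0x96): reg=0x61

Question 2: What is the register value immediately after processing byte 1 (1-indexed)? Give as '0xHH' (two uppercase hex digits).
After byte 1 (0x97): reg=0xEC

Answer: 0xEC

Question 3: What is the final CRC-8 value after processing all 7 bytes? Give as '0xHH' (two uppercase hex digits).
After byte 1 (0x97): reg=0xEC
After byte 2 (0x96): reg=0x61
After byte 3 (0x8A): reg=0x9F
After byte 4 (0x72): reg=0x8D
After byte 5 (0x34): reg=0x26
After byte 6 (0x4D): reg=0x16
After byte 7 (0x15): reg=0x09

Answer: 0x09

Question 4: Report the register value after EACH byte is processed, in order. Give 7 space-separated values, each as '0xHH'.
0xEC 0x61 0x9F 0x8D 0x26 0x16 0x09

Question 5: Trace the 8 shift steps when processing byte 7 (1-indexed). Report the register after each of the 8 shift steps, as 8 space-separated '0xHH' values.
After byte 1 (0x97): reg=0xEC
After byte 2 (0x96): reg=0x61
After byte 3 (0x8A): reg=0x9F
After byte 4 (0x72): reg=0x8D
After byte 5 (0x34): reg=0x26
After byte 6 (0x4D): reg=0x16
Register before byte 7: 0x16
After XOR with byte 0x15: 0x03

Answer: 0x06 0x0C 0x18 0x30 0x60 0xC0 0x87 0x09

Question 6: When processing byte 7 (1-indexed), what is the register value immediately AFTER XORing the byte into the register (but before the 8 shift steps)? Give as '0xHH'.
Answer: 0x03

Derivation:
Register before byte 7: 0x16
Byte 7: 0x15
0x16 XOR 0x15 = 0x03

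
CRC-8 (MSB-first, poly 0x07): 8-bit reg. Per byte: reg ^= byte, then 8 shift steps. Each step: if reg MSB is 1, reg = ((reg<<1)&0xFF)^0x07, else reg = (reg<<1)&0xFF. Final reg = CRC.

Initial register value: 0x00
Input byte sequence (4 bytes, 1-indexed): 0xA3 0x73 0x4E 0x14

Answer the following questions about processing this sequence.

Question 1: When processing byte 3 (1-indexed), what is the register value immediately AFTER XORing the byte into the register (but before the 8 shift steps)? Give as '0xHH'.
Register before byte 3: 0x79
Byte 3: 0x4E
0x79 XOR 0x4E = 0x37

Answer: 0x37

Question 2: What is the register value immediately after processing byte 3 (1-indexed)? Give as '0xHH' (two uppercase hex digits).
Answer: 0x85

Derivation:
After byte 1 (0xA3): reg=0x60
After byte 2 (0x73): reg=0x79
After byte 3 (0x4E): reg=0x85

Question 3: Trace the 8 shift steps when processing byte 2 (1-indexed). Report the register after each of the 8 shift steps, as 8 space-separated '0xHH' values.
After byte 1 (0xA3): reg=0x60
Register before byte 2: 0x60
After XOR with byte 0x73: 0x13

Answer: 0x26 0x4C 0x98 0x37 0x6E 0xDC 0xBF 0x79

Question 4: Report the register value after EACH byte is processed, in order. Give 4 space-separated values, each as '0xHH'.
0x60 0x79 0x85 0xFE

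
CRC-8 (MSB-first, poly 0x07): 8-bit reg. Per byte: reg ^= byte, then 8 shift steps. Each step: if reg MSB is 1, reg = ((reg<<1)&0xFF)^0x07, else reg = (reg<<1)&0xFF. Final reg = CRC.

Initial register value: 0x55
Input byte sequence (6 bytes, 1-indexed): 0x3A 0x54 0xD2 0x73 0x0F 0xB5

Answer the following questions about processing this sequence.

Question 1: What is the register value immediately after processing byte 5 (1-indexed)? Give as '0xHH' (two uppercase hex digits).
After byte 1 (0x3A): reg=0x0A
After byte 2 (0x54): reg=0x9D
After byte 3 (0xD2): reg=0xEA
After byte 4 (0x73): reg=0xC6
After byte 5 (0x0F): reg=0x71

Answer: 0x71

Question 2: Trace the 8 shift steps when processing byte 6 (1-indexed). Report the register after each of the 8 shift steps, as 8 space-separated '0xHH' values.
After byte 1 (0x3A): reg=0x0A
After byte 2 (0x54): reg=0x9D
After byte 3 (0xD2): reg=0xEA
After byte 4 (0x73): reg=0xC6
After byte 5 (0x0F): reg=0x71
Register before byte 6: 0x71
After XOR with byte 0xB5: 0xC4

Answer: 0x8F 0x19 0x32 0x64 0xC8 0x97 0x29 0x52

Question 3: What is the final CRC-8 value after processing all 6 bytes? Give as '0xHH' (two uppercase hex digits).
Answer: 0x52

Derivation:
After byte 1 (0x3A): reg=0x0A
After byte 2 (0x54): reg=0x9D
After byte 3 (0xD2): reg=0xEA
After byte 4 (0x73): reg=0xC6
After byte 5 (0x0F): reg=0x71
After byte 6 (0xB5): reg=0x52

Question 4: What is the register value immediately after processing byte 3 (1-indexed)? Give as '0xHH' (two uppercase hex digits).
Answer: 0xEA

Derivation:
After byte 1 (0x3A): reg=0x0A
After byte 2 (0x54): reg=0x9D
After byte 3 (0xD2): reg=0xEA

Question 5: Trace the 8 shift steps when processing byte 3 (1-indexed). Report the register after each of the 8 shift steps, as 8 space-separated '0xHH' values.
After byte 1 (0x3A): reg=0x0A
After byte 2 (0x54): reg=0x9D
Register before byte 3: 0x9D
After XOR with byte 0xD2: 0x4F

Answer: 0x9E 0x3B 0x76 0xEC 0xDF 0xB9 0x75 0xEA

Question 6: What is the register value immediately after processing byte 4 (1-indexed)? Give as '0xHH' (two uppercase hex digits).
After byte 1 (0x3A): reg=0x0A
After byte 2 (0x54): reg=0x9D
After byte 3 (0xD2): reg=0xEA
After byte 4 (0x73): reg=0xC6

Answer: 0xC6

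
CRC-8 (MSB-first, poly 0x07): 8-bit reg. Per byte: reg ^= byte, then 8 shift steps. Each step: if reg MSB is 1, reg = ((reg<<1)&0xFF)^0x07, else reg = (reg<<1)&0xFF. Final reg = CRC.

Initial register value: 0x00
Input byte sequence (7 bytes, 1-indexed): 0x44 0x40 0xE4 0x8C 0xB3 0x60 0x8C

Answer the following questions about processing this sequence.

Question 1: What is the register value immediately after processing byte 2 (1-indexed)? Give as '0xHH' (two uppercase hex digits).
After byte 1 (0x44): reg=0xDB
After byte 2 (0x40): reg=0xC8

Answer: 0xC8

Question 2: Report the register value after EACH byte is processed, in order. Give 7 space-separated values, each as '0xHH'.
0xDB 0xC8 0xC4 0xFF 0xE3 0x80 0x24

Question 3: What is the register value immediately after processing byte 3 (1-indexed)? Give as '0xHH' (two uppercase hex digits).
After byte 1 (0x44): reg=0xDB
After byte 2 (0x40): reg=0xC8
After byte 3 (0xE4): reg=0xC4

Answer: 0xC4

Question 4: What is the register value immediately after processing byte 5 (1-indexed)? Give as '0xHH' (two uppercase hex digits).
Answer: 0xE3

Derivation:
After byte 1 (0x44): reg=0xDB
After byte 2 (0x40): reg=0xC8
After byte 3 (0xE4): reg=0xC4
After byte 4 (0x8C): reg=0xFF
After byte 5 (0xB3): reg=0xE3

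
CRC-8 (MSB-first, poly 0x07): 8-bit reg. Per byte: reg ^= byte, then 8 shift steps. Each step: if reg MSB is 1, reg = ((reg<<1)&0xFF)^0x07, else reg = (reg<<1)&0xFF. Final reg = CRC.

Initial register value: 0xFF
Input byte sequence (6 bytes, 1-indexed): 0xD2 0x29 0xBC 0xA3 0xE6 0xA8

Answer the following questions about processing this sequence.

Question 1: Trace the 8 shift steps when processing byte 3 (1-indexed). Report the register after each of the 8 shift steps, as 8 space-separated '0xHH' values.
Answer: 0x48 0x90 0x27 0x4E 0x9C 0x3F 0x7E 0xFC

Derivation:
After byte 1 (0xD2): reg=0xC3
After byte 2 (0x29): reg=0x98
Register before byte 3: 0x98
After XOR with byte 0xBC: 0x24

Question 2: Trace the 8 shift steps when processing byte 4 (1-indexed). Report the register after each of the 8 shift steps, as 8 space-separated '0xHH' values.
After byte 1 (0xD2): reg=0xC3
After byte 2 (0x29): reg=0x98
After byte 3 (0xBC): reg=0xFC
Register before byte 4: 0xFC
After XOR with byte 0xA3: 0x5F

Answer: 0xBE 0x7B 0xF6 0xEB 0xD1 0xA5 0x4D 0x9A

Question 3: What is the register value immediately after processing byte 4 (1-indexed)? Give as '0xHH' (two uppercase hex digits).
After byte 1 (0xD2): reg=0xC3
After byte 2 (0x29): reg=0x98
After byte 3 (0xBC): reg=0xFC
After byte 4 (0xA3): reg=0x9A

Answer: 0x9A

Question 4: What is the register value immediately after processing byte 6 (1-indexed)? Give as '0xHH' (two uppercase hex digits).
Answer: 0x0F

Derivation:
After byte 1 (0xD2): reg=0xC3
After byte 2 (0x29): reg=0x98
After byte 3 (0xBC): reg=0xFC
After byte 4 (0xA3): reg=0x9A
After byte 5 (0xE6): reg=0x73
After byte 6 (0xA8): reg=0x0F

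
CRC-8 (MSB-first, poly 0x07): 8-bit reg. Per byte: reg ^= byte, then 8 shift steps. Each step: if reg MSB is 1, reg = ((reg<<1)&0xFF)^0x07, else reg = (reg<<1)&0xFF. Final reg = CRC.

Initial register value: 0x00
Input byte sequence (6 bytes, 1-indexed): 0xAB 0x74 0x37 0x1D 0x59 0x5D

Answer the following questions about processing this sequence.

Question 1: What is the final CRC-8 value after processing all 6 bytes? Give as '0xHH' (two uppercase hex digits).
Answer: 0x2F

Derivation:
After byte 1 (0xAB): reg=0x58
After byte 2 (0x74): reg=0xC4
After byte 3 (0x37): reg=0xD7
After byte 4 (0x1D): reg=0x78
After byte 5 (0x59): reg=0xE7
After byte 6 (0x5D): reg=0x2F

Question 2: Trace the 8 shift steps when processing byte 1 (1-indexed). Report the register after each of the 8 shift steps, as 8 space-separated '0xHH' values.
Answer: 0x51 0xA2 0x43 0x86 0x0B 0x16 0x2C 0x58

Derivation:
Register before byte 1: 0x00
After XOR with byte 0xAB: 0xAB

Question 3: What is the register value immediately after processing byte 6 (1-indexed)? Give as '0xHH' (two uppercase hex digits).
Answer: 0x2F

Derivation:
After byte 1 (0xAB): reg=0x58
After byte 2 (0x74): reg=0xC4
After byte 3 (0x37): reg=0xD7
After byte 4 (0x1D): reg=0x78
After byte 5 (0x59): reg=0xE7
After byte 6 (0x5D): reg=0x2F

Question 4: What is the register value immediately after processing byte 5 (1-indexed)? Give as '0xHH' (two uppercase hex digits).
Answer: 0xE7

Derivation:
After byte 1 (0xAB): reg=0x58
After byte 2 (0x74): reg=0xC4
After byte 3 (0x37): reg=0xD7
After byte 4 (0x1D): reg=0x78
After byte 5 (0x59): reg=0xE7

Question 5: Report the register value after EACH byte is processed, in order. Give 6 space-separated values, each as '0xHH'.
0x58 0xC4 0xD7 0x78 0xE7 0x2F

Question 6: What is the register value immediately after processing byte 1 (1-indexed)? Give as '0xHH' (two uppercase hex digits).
After byte 1 (0xAB): reg=0x58

Answer: 0x58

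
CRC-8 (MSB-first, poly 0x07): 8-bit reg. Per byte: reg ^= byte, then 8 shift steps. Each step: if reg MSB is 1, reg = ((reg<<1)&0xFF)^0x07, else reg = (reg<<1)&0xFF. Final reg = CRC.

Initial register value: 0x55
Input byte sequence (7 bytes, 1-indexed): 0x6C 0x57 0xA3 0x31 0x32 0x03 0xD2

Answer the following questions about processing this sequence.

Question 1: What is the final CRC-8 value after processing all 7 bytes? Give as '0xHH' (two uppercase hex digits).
Answer: 0xA2

Derivation:
After byte 1 (0x6C): reg=0xAF
After byte 2 (0x57): reg=0xE6
After byte 3 (0xA3): reg=0xDC
After byte 4 (0x31): reg=0x8D
After byte 5 (0x32): reg=0x34
After byte 6 (0x03): reg=0x85
After byte 7 (0xD2): reg=0xA2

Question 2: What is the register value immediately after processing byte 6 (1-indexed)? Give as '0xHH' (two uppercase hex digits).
Answer: 0x85

Derivation:
After byte 1 (0x6C): reg=0xAF
After byte 2 (0x57): reg=0xE6
After byte 3 (0xA3): reg=0xDC
After byte 4 (0x31): reg=0x8D
After byte 5 (0x32): reg=0x34
After byte 6 (0x03): reg=0x85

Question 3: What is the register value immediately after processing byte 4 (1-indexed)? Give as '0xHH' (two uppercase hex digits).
Answer: 0x8D

Derivation:
After byte 1 (0x6C): reg=0xAF
After byte 2 (0x57): reg=0xE6
After byte 3 (0xA3): reg=0xDC
After byte 4 (0x31): reg=0x8D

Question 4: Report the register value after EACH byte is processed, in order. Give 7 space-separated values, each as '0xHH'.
0xAF 0xE6 0xDC 0x8D 0x34 0x85 0xA2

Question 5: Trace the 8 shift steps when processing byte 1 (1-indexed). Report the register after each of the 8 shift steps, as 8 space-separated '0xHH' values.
Answer: 0x72 0xE4 0xCF 0x99 0x35 0x6A 0xD4 0xAF

Derivation:
Register before byte 1: 0x55
After XOR with byte 0x6C: 0x39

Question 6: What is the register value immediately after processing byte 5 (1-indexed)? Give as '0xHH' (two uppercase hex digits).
Answer: 0x34

Derivation:
After byte 1 (0x6C): reg=0xAF
After byte 2 (0x57): reg=0xE6
After byte 3 (0xA3): reg=0xDC
After byte 4 (0x31): reg=0x8D
After byte 5 (0x32): reg=0x34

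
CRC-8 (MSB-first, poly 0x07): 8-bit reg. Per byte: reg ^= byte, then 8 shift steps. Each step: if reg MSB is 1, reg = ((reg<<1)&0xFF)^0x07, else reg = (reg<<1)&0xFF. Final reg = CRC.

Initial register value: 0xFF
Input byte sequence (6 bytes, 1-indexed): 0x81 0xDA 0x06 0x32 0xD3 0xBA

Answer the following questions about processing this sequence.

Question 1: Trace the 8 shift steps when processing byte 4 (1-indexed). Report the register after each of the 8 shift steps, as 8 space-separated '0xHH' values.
After byte 1 (0x81): reg=0x7D
After byte 2 (0xDA): reg=0x7C
After byte 3 (0x06): reg=0x61
Register before byte 4: 0x61
After XOR with byte 0x32: 0x53

Answer: 0xA6 0x4B 0x96 0x2B 0x56 0xAC 0x5F 0xBE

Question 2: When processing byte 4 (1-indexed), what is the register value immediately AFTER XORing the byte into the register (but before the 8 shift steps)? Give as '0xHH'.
Answer: 0x53

Derivation:
Register before byte 4: 0x61
Byte 4: 0x32
0x61 XOR 0x32 = 0x53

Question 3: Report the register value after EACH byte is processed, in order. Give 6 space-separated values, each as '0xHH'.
0x7D 0x7C 0x61 0xBE 0x04 0x33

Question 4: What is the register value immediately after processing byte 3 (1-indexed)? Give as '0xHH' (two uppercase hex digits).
Answer: 0x61

Derivation:
After byte 1 (0x81): reg=0x7D
After byte 2 (0xDA): reg=0x7C
After byte 3 (0x06): reg=0x61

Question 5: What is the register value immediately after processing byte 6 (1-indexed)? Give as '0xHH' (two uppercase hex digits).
Answer: 0x33

Derivation:
After byte 1 (0x81): reg=0x7D
After byte 2 (0xDA): reg=0x7C
After byte 3 (0x06): reg=0x61
After byte 4 (0x32): reg=0xBE
After byte 5 (0xD3): reg=0x04
After byte 6 (0xBA): reg=0x33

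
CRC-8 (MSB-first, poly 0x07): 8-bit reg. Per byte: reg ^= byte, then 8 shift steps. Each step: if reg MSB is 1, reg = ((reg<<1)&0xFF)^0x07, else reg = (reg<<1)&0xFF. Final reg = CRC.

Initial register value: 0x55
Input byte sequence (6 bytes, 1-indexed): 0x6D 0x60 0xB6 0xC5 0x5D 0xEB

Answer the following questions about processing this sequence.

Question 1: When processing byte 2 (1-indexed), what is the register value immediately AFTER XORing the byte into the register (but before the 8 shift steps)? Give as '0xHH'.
Register before byte 2: 0xA8
Byte 2: 0x60
0xA8 XOR 0x60 = 0xC8

Answer: 0xC8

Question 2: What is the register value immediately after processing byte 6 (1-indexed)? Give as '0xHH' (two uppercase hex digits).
After byte 1 (0x6D): reg=0xA8
After byte 2 (0x60): reg=0x76
After byte 3 (0xB6): reg=0x4E
After byte 4 (0xC5): reg=0xB8
After byte 5 (0x5D): reg=0xB5
After byte 6 (0xEB): reg=0x9D

Answer: 0x9D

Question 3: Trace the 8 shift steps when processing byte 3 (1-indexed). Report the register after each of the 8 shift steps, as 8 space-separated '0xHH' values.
Answer: 0x87 0x09 0x12 0x24 0x48 0x90 0x27 0x4E

Derivation:
After byte 1 (0x6D): reg=0xA8
After byte 2 (0x60): reg=0x76
Register before byte 3: 0x76
After XOR with byte 0xB6: 0xC0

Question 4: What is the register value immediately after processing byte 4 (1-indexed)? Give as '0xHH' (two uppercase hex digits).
Answer: 0xB8

Derivation:
After byte 1 (0x6D): reg=0xA8
After byte 2 (0x60): reg=0x76
After byte 3 (0xB6): reg=0x4E
After byte 4 (0xC5): reg=0xB8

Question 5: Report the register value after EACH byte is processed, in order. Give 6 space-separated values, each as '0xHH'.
0xA8 0x76 0x4E 0xB8 0xB5 0x9D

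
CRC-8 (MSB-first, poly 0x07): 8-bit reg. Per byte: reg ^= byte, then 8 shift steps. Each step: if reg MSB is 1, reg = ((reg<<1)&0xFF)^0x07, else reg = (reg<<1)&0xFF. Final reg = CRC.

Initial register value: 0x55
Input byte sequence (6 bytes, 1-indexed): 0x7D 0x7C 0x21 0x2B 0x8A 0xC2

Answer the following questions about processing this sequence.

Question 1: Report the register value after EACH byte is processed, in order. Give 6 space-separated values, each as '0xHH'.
0xD8 0x75 0xAB 0x89 0x09 0x7F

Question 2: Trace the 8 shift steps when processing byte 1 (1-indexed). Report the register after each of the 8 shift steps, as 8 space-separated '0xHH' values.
Register before byte 1: 0x55
After XOR with byte 0x7D: 0x28

Answer: 0x50 0xA0 0x47 0x8E 0x1B 0x36 0x6C 0xD8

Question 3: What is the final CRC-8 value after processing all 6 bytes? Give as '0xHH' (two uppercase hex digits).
Answer: 0x7F

Derivation:
After byte 1 (0x7D): reg=0xD8
After byte 2 (0x7C): reg=0x75
After byte 3 (0x21): reg=0xAB
After byte 4 (0x2B): reg=0x89
After byte 5 (0x8A): reg=0x09
After byte 6 (0xC2): reg=0x7F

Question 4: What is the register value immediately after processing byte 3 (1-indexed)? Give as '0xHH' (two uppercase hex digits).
Answer: 0xAB

Derivation:
After byte 1 (0x7D): reg=0xD8
After byte 2 (0x7C): reg=0x75
After byte 3 (0x21): reg=0xAB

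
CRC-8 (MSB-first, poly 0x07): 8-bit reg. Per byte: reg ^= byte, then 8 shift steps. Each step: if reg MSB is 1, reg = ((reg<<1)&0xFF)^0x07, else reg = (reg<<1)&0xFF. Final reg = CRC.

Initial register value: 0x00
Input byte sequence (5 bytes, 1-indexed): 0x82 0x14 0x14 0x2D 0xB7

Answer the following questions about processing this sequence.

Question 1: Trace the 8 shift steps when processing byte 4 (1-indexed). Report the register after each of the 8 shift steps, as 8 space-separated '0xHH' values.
Answer: 0x39 0x72 0xE4 0xCF 0x99 0x35 0x6A 0xD4

Derivation:
After byte 1 (0x82): reg=0x87
After byte 2 (0x14): reg=0xF0
After byte 3 (0x14): reg=0xB2
Register before byte 4: 0xB2
After XOR with byte 0x2D: 0x9F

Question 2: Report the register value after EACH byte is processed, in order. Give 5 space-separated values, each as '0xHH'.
0x87 0xF0 0xB2 0xD4 0x2E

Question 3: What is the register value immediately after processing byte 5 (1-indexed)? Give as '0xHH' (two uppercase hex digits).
Answer: 0x2E

Derivation:
After byte 1 (0x82): reg=0x87
After byte 2 (0x14): reg=0xF0
After byte 3 (0x14): reg=0xB2
After byte 4 (0x2D): reg=0xD4
After byte 5 (0xB7): reg=0x2E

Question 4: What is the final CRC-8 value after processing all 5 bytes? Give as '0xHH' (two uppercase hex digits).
After byte 1 (0x82): reg=0x87
After byte 2 (0x14): reg=0xF0
After byte 3 (0x14): reg=0xB2
After byte 4 (0x2D): reg=0xD4
After byte 5 (0xB7): reg=0x2E

Answer: 0x2E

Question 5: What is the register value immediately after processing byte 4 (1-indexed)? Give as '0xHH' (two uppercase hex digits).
Answer: 0xD4

Derivation:
After byte 1 (0x82): reg=0x87
After byte 2 (0x14): reg=0xF0
After byte 3 (0x14): reg=0xB2
After byte 4 (0x2D): reg=0xD4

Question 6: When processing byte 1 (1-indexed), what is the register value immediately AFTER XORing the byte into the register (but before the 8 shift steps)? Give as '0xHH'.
Answer: 0x82

Derivation:
Register before byte 1: 0x00
Byte 1: 0x82
0x00 XOR 0x82 = 0x82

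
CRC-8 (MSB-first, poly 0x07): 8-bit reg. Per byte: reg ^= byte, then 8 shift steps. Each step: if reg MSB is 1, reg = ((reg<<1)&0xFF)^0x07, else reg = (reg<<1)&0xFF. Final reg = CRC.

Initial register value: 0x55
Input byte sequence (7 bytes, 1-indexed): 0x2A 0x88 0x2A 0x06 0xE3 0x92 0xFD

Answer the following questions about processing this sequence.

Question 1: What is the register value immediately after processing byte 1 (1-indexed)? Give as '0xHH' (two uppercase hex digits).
Answer: 0x7A

Derivation:
After byte 1 (0x2A): reg=0x7A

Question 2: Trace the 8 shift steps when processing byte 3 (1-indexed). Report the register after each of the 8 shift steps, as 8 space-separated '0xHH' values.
Answer: 0xF3 0xE1 0xC5 0x8D 0x1D 0x3A 0x74 0xE8

Derivation:
After byte 1 (0x2A): reg=0x7A
After byte 2 (0x88): reg=0xD0
Register before byte 3: 0xD0
After XOR with byte 0x2A: 0xFA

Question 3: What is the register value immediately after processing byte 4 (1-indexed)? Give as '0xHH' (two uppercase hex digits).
After byte 1 (0x2A): reg=0x7A
After byte 2 (0x88): reg=0xD0
After byte 3 (0x2A): reg=0xE8
After byte 4 (0x06): reg=0x84

Answer: 0x84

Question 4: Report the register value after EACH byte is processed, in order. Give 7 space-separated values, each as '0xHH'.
0x7A 0xD0 0xE8 0x84 0x32 0x69 0xE5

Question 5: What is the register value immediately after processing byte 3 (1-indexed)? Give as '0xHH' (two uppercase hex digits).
After byte 1 (0x2A): reg=0x7A
After byte 2 (0x88): reg=0xD0
After byte 3 (0x2A): reg=0xE8

Answer: 0xE8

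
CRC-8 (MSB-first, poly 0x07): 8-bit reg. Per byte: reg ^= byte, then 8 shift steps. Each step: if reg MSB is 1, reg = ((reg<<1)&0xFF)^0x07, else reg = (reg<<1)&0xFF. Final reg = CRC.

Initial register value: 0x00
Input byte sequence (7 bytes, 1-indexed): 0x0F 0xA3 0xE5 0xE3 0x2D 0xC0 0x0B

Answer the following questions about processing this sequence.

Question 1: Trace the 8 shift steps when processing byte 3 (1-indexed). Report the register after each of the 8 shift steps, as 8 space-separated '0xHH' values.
After byte 1 (0x0F): reg=0x2D
After byte 2 (0xA3): reg=0xA3
Register before byte 3: 0xA3
After XOR with byte 0xE5: 0x46

Answer: 0x8C 0x1F 0x3E 0x7C 0xF8 0xF7 0xE9 0xD5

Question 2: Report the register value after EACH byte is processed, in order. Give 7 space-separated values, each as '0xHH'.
0x2D 0xA3 0xD5 0x82 0x44 0x95 0xD3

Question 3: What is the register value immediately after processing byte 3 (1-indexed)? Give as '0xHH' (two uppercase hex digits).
Answer: 0xD5

Derivation:
After byte 1 (0x0F): reg=0x2D
After byte 2 (0xA3): reg=0xA3
After byte 3 (0xE5): reg=0xD5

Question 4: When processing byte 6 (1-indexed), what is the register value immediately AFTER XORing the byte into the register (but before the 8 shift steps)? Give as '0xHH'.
Answer: 0x84

Derivation:
Register before byte 6: 0x44
Byte 6: 0xC0
0x44 XOR 0xC0 = 0x84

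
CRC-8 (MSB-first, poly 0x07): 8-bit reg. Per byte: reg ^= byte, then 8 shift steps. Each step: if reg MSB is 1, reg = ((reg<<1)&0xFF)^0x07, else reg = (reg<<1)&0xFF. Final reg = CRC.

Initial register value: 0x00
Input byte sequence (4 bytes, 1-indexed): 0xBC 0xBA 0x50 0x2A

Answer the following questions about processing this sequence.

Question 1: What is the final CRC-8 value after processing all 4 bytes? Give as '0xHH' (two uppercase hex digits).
After byte 1 (0xBC): reg=0x3D
After byte 2 (0xBA): reg=0x9C
After byte 3 (0x50): reg=0x6A
After byte 4 (0x2A): reg=0xC7

Answer: 0xC7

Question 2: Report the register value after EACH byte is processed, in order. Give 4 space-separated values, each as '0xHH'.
0x3D 0x9C 0x6A 0xC7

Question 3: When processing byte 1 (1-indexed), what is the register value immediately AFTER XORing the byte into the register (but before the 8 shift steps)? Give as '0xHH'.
Answer: 0xBC

Derivation:
Register before byte 1: 0x00
Byte 1: 0xBC
0x00 XOR 0xBC = 0xBC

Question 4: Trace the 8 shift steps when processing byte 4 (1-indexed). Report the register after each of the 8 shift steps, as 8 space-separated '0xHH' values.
Answer: 0x80 0x07 0x0E 0x1C 0x38 0x70 0xE0 0xC7

Derivation:
After byte 1 (0xBC): reg=0x3D
After byte 2 (0xBA): reg=0x9C
After byte 3 (0x50): reg=0x6A
Register before byte 4: 0x6A
After XOR with byte 0x2A: 0x40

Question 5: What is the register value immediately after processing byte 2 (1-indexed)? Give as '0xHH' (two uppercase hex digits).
Answer: 0x9C

Derivation:
After byte 1 (0xBC): reg=0x3D
After byte 2 (0xBA): reg=0x9C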